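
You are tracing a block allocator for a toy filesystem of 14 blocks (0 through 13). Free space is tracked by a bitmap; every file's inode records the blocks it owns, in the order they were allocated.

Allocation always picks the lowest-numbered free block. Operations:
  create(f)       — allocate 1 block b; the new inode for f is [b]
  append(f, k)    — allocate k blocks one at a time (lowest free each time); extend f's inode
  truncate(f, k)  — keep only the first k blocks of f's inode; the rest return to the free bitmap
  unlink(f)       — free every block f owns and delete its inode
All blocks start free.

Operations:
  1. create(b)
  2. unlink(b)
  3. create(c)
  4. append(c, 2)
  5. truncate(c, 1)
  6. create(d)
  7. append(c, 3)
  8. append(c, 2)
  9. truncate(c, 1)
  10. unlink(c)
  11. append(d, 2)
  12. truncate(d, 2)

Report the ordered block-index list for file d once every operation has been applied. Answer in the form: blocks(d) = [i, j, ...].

blocks(d) = [1, 0]

create(b): bitmap=F............. | b=[0]
unlink(b): bitmap=.............. | 
create(c): bitmap=F............. | c=[0]
append(c, 2): bitmap=FFF........... | c=[0, 1, 2]
truncate(c, 1): bitmap=F............. | c=[0]
create(d): bitmap=FF............ | c=[0] d=[1]
append(c, 3): bitmap=FFFFF......... | c=[0, 2, 3, 4] d=[1]
append(c, 2): bitmap=FFFFFFF....... | c=[0, 2, 3, 4, 5, 6] d=[1]
truncate(c, 1): bitmap=FF............ | c=[0] d=[1]
unlink(c): bitmap=.F............ | d=[1]
append(d, 2): bitmap=FFF........... | d=[1, 0, 2]
truncate(d, 2): bitmap=FF............ | d=[1, 0]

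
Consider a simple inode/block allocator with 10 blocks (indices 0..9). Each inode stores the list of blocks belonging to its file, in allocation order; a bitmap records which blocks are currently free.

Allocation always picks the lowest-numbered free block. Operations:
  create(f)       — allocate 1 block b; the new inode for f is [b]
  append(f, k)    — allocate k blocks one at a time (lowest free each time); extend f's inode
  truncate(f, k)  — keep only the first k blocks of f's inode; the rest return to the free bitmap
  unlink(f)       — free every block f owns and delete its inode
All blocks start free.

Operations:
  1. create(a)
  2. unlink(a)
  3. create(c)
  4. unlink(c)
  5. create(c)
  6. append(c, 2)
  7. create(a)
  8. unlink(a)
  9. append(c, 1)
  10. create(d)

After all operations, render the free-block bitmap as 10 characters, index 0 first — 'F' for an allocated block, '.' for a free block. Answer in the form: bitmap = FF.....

bitmap = FFFFF.....

after create(a) → a:[0]  free=[F.........]
after unlink(a) →   free=[..........]
after create(c) → c:[0]  free=[F.........]
after unlink(c) →   free=[..........]
after create(c) → c:[0]  free=[F.........]
after append(c, 2) → c:[0, 1, 2]  free=[FFF.......]
after create(a) → a:[3], c:[0, 1, 2]  free=[FFFF......]
after unlink(a) → c:[0, 1, 2]  free=[FFF.......]
after append(c, 1) → c:[0, 1, 2, 3]  free=[FFFF......]
after create(d) → c:[0, 1, 2, 3], d:[4]  free=[FFFFF.....]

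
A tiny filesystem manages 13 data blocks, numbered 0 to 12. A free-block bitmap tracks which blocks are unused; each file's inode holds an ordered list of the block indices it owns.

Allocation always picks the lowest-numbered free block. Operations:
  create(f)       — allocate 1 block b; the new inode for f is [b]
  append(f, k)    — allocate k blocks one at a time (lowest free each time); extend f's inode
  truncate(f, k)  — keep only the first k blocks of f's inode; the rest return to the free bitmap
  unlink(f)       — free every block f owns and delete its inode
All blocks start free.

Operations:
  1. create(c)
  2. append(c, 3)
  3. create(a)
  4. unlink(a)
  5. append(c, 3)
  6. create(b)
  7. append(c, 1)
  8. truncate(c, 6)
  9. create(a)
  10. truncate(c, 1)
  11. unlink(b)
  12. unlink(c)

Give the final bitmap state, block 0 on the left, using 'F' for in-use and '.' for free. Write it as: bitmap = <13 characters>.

bitmap = ......F......

create(c): bitmap=F............ | c=[0]
append(c, 3): bitmap=FFFF......... | c=[0, 1, 2, 3]
create(a): bitmap=FFFFF........ | a=[4] c=[0, 1, 2, 3]
unlink(a): bitmap=FFFF......... | c=[0, 1, 2, 3]
append(c, 3): bitmap=FFFFFFF...... | c=[0, 1, 2, 3, 4, 5, 6]
create(b): bitmap=FFFFFFFF..... | b=[7] c=[0, 1, 2, 3, 4, 5, 6]
append(c, 1): bitmap=FFFFFFFFF.... | b=[7] c=[0, 1, 2, 3, 4, 5, 6, 8]
truncate(c, 6): bitmap=FFFFFF.F..... | b=[7] c=[0, 1, 2, 3, 4, 5]
create(a): bitmap=FFFFFFFF..... | a=[6] b=[7] c=[0, 1, 2, 3, 4, 5]
truncate(c, 1): bitmap=F.....FF..... | a=[6] b=[7] c=[0]
unlink(b): bitmap=F.....F...... | a=[6] c=[0]
unlink(c): bitmap=......F...... | a=[6]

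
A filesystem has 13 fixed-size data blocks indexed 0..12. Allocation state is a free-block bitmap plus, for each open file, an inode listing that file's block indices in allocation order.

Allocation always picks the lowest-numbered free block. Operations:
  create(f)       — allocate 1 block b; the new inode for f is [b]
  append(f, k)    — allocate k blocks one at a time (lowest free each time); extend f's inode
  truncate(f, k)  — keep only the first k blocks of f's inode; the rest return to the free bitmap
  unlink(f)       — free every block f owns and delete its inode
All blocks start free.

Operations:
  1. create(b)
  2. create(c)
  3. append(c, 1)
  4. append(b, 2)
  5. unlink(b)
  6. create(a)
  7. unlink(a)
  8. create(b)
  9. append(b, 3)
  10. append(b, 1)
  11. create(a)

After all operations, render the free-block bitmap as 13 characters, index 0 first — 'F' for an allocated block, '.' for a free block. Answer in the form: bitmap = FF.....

bitmap = FFFFFFFF.....

[1] create(b) — b=0 (map F............)
[2] create(c) — b=0 c=1 (map FF...........)
[3] append(c, 1) — b=0 c=1,2 (map FFF..........)
[4] append(b, 2) — b=0,3,4 c=1,2 (map FFFFF........)
[5] unlink(b) — c=1,2 (map .FF..........)
[6] create(a) — a=0 c=1,2 (map FFF..........)
[7] unlink(a) — c=1,2 (map .FF..........)
[8] create(b) — b=0 c=1,2 (map FFF..........)
[9] append(b, 3) — b=0,3,4,5 c=1,2 (map FFFFFF.......)
[10] append(b, 1) — b=0,3,4,5,6 c=1,2 (map FFFFFFF......)
[11] create(a) — a=7 b=0,3,4,5,6 c=1,2 (map FFFFFFFF.....)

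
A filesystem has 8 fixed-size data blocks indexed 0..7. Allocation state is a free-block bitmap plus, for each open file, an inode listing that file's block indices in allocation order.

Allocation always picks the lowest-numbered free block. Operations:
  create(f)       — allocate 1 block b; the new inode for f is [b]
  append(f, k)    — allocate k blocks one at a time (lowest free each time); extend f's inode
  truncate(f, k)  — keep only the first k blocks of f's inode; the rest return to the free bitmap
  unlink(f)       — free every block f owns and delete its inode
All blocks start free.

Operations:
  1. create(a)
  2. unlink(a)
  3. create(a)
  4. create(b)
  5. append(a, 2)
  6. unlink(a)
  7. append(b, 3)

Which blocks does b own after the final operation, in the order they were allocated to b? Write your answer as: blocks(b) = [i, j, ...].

blocks(b) = [1, 0, 2, 3]

after create(a) → a:[0]  free=[F.......]
after unlink(a) →   free=[........]
after create(a) → a:[0]  free=[F.......]
after create(b) → a:[0], b:[1]  free=[FF......]
after append(a, 2) → a:[0, 2, 3], b:[1]  free=[FFFF....]
after unlink(a) → b:[1]  free=[.F......]
after append(b, 3) → b:[1, 0, 2, 3]  free=[FFFF....]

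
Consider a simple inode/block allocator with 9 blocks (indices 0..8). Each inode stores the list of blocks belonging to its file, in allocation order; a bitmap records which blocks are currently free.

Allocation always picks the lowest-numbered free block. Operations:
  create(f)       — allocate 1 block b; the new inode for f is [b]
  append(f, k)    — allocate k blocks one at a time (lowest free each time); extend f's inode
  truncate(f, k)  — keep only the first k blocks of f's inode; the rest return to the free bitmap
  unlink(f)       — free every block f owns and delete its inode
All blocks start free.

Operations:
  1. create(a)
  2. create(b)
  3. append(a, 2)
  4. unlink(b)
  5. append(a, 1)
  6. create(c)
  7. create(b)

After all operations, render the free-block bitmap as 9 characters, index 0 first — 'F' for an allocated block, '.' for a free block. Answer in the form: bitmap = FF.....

bitmap = FFFFFF...

  1. create(a)  ⇒  F........  {a→[0]}
  2. create(b)  ⇒  FF.......  {a→[0]; b→[1]}
  3. append(a, 2)  ⇒  FFFF.....  {a→[0, 2, 3]; b→[1]}
  4. unlink(b)  ⇒  F.FF.....  {a→[0, 2, 3]}
  5. append(a, 1)  ⇒  FFFF.....  {a→[0, 2, 3, 1]}
  6. create(c)  ⇒  FFFFF....  {a→[0, 2, 3, 1]; c→[4]}
  7. create(b)  ⇒  FFFFFF...  {a→[0, 2, 3, 1]; b→[5]; c→[4]}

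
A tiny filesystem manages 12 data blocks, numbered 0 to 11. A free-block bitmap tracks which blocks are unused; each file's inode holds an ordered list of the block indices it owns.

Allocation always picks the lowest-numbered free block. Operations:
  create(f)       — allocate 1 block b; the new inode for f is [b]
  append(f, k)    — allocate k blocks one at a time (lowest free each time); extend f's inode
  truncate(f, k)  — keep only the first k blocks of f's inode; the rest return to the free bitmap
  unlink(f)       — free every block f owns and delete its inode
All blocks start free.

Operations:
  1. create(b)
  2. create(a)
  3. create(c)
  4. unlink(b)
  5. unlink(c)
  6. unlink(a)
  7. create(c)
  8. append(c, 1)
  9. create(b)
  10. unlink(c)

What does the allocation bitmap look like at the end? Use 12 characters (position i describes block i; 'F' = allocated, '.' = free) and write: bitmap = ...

create(b): bitmap=F........... | b=[0]
create(a): bitmap=FF.......... | a=[1] b=[0]
create(c): bitmap=FFF......... | a=[1] b=[0] c=[2]
unlink(b): bitmap=.FF......... | a=[1] c=[2]
unlink(c): bitmap=.F.......... | a=[1]
unlink(a): bitmap=............ | 
create(c): bitmap=F........... | c=[0]
append(c, 1): bitmap=FF.......... | c=[0, 1]
create(b): bitmap=FFF......... | b=[2] c=[0, 1]
unlink(c): bitmap=..F......... | b=[2]

bitmap = ..F.........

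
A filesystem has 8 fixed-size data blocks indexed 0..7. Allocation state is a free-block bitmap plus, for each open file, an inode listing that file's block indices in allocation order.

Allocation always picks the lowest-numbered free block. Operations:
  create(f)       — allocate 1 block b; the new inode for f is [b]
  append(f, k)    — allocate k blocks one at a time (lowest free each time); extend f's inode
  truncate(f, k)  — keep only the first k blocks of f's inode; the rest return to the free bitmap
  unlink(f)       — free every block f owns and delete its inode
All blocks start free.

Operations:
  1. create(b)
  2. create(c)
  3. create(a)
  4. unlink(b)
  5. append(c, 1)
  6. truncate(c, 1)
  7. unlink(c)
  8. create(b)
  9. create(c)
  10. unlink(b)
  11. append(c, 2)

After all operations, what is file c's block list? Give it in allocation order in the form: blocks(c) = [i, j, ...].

blocks(c) = [1, 0, 3]

  1. create(b)  ⇒  F.......  {b→[0]}
  2. create(c)  ⇒  FF......  {b→[0]; c→[1]}
  3. create(a)  ⇒  FFF.....  {a→[2]; b→[0]; c→[1]}
  4. unlink(b)  ⇒  .FF.....  {a→[2]; c→[1]}
  5. append(c, 1)  ⇒  FFF.....  {a→[2]; c→[1, 0]}
  6. truncate(c, 1)  ⇒  .FF.....  {a→[2]; c→[1]}
  7. unlink(c)  ⇒  ..F.....  {a→[2]}
  8. create(b)  ⇒  F.F.....  {a→[2]; b→[0]}
  9. create(c)  ⇒  FFF.....  {a→[2]; b→[0]; c→[1]}
  10. unlink(b)  ⇒  .FF.....  {a→[2]; c→[1]}
  11. append(c, 2)  ⇒  FFFF....  {a→[2]; c→[1, 0, 3]}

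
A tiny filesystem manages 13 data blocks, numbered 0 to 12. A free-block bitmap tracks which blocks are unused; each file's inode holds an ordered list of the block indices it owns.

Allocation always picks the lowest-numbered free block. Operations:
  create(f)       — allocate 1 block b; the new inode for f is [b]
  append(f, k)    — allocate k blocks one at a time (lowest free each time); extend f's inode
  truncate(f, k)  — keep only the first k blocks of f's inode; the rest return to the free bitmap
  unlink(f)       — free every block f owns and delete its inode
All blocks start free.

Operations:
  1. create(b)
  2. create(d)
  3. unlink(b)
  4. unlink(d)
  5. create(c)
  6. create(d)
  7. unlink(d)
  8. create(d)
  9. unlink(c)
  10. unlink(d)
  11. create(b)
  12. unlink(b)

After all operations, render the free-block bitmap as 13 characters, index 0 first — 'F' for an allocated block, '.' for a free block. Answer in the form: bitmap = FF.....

after create(b) → b:[0]  free=[F............]
after create(d) → b:[0], d:[1]  free=[FF...........]
after unlink(b) → d:[1]  free=[.F...........]
after unlink(d) →   free=[.............]
after create(c) → c:[0]  free=[F............]
after create(d) → c:[0], d:[1]  free=[FF...........]
after unlink(d) → c:[0]  free=[F............]
after create(d) → c:[0], d:[1]  free=[FF...........]
after unlink(c) → d:[1]  free=[.F...........]
after unlink(d) →   free=[.............]
after create(b) → b:[0]  free=[F............]
after unlink(b) →   free=[.............]

bitmap = .............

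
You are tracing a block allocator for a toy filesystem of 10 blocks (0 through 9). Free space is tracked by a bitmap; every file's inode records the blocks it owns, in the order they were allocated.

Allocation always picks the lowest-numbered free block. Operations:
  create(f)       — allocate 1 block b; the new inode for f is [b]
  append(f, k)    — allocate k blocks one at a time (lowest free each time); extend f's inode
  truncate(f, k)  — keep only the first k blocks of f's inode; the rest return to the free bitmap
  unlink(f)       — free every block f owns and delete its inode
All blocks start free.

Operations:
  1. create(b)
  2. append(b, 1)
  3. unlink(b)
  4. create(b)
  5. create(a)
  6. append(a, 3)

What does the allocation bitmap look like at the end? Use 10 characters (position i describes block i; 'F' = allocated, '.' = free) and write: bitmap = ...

  1. create(b)  ⇒  F.........  {b→[0]}
  2. append(b, 1)  ⇒  FF........  {b→[0, 1]}
  3. unlink(b)  ⇒  ..........  {}
  4. create(b)  ⇒  F.........  {b→[0]}
  5. create(a)  ⇒  FF........  {a→[1]; b→[0]}
  6. append(a, 3)  ⇒  FFFFF.....  {a→[1, 2, 3, 4]; b→[0]}

bitmap = FFFFF.....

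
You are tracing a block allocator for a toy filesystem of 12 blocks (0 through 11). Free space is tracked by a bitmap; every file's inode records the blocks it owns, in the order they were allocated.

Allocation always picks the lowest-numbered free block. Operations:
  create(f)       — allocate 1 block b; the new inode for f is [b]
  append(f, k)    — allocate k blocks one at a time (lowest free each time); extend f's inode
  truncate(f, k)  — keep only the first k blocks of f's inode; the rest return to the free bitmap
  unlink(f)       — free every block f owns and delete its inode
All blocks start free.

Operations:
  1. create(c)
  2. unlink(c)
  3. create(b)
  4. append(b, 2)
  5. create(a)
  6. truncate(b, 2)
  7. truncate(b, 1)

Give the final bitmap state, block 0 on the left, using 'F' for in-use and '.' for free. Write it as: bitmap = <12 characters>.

after create(c) → c:[0]  free=[F...........]
after unlink(c) →   free=[............]
after create(b) → b:[0]  free=[F...........]
after append(b, 2) → b:[0, 1, 2]  free=[FFF.........]
after create(a) → a:[3], b:[0, 1, 2]  free=[FFFF........]
after truncate(b, 2) → a:[3], b:[0, 1]  free=[FF.F........]
after truncate(b, 1) → a:[3], b:[0]  free=[F..F........]

bitmap = F..F........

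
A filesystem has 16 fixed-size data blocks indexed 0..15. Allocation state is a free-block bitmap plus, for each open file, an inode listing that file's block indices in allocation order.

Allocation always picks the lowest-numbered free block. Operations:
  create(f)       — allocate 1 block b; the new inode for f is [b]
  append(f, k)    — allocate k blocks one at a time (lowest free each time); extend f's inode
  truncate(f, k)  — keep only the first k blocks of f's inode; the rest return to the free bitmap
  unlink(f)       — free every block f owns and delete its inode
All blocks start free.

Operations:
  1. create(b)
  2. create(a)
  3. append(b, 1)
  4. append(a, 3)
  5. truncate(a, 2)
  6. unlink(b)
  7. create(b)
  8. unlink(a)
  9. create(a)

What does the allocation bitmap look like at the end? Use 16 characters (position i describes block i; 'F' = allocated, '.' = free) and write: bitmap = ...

bitmap = FF..............

after create(b) → b:[0]  free=[F...............]
after create(a) → a:[1], b:[0]  free=[FF..............]
after append(b, 1) → a:[1], b:[0, 2]  free=[FFF.............]
after append(a, 3) → a:[1, 3, 4, 5], b:[0, 2]  free=[FFFFFF..........]
after truncate(a, 2) → a:[1, 3], b:[0, 2]  free=[FFFF............]
after unlink(b) → a:[1, 3]  free=[.F.F............]
after create(b) → a:[1, 3], b:[0]  free=[FF.F............]
after unlink(a) → b:[0]  free=[F...............]
after create(a) → a:[1], b:[0]  free=[FF..............]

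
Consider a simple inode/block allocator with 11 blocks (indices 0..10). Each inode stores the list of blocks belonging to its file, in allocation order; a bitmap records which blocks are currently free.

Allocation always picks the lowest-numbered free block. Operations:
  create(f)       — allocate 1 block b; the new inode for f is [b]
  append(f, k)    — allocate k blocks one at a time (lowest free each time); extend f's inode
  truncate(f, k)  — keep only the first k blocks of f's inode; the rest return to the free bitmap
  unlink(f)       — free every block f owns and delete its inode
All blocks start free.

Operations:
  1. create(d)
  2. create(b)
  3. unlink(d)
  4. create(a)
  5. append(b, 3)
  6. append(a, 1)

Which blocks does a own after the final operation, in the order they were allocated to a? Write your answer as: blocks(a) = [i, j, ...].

[1] create(d) — d=0 (map F..........)
[2] create(b) — b=1 d=0 (map FF.........)
[3] unlink(d) — b=1 (map .F.........)
[4] create(a) — a=0 b=1 (map FF.........)
[5] append(b, 3) — a=0 b=1,2,3,4 (map FFFFF......)
[6] append(a, 1) — a=0,5 b=1,2,3,4 (map FFFFFF.....)

blocks(a) = [0, 5]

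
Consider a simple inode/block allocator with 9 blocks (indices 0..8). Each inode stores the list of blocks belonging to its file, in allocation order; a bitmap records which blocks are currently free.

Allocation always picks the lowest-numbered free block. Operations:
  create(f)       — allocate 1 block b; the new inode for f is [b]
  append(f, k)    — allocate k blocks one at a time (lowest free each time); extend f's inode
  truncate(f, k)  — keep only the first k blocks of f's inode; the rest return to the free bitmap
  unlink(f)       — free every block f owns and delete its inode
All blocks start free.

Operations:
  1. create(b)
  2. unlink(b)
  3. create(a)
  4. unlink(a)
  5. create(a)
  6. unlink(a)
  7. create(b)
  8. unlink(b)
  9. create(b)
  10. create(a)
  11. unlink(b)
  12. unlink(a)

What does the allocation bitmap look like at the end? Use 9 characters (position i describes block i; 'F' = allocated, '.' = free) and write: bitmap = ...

create(b): bitmap=F........ | b=[0]
unlink(b): bitmap=......... | 
create(a): bitmap=F........ | a=[0]
unlink(a): bitmap=......... | 
create(a): bitmap=F........ | a=[0]
unlink(a): bitmap=......... | 
create(b): bitmap=F........ | b=[0]
unlink(b): bitmap=......... | 
create(b): bitmap=F........ | b=[0]
create(a): bitmap=FF....... | a=[1] b=[0]
unlink(b): bitmap=.F....... | a=[1]
unlink(a): bitmap=......... | 

bitmap = .........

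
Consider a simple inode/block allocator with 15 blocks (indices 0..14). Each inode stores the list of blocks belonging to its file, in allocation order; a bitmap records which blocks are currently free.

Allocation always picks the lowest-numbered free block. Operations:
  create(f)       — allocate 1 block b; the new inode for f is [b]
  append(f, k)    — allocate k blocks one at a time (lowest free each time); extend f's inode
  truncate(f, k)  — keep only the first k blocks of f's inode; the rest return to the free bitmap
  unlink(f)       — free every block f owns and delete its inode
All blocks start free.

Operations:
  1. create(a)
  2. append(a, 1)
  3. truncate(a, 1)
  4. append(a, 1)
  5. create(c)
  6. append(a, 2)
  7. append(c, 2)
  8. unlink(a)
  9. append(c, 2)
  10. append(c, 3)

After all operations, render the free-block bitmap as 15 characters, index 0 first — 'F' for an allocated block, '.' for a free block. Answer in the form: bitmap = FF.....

bitmap = FFFFFFFF.......

after create(a) → a:[0]  free=[F..............]
after append(a, 1) → a:[0, 1]  free=[FF.............]
after truncate(a, 1) → a:[0]  free=[F..............]
after append(a, 1) → a:[0, 1]  free=[FF.............]
after create(c) → a:[0, 1], c:[2]  free=[FFF............]
after append(a, 2) → a:[0, 1, 3, 4], c:[2]  free=[FFFFF..........]
after append(c, 2) → a:[0, 1, 3, 4], c:[2, 5, 6]  free=[FFFFFFF........]
after unlink(a) → c:[2, 5, 6]  free=[..F..FF........]
after append(c, 2) → c:[2, 5, 6, 0, 1]  free=[FFF..FF........]
after append(c, 3) → c:[2, 5, 6, 0, 1, 3, 4, 7]  free=[FFFFFFFF.......]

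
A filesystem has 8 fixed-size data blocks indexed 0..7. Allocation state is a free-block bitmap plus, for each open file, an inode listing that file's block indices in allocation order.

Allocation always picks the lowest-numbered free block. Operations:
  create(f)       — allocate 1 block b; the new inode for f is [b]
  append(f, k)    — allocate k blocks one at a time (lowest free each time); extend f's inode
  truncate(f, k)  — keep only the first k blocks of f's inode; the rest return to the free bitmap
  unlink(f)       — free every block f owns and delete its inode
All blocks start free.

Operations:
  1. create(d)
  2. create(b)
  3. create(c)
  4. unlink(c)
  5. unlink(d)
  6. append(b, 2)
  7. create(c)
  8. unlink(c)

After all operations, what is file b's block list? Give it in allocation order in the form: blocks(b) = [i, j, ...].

  1. create(d)  ⇒  F.......  {d→[0]}
  2. create(b)  ⇒  FF......  {b→[1]; d→[0]}
  3. create(c)  ⇒  FFF.....  {b→[1]; c→[2]; d→[0]}
  4. unlink(c)  ⇒  FF......  {b→[1]; d→[0]}
  5. unlink(d)  ⇒  .F......  {b→[1]}
  6. append(b, 2)  ⇒  FFF.....  {b→[1, 0, 2]}
  7. create(c)  ⇒  FFFF....  {b→[1, 0, 2]; c→[3]}
  8. unlink(c)  ⇒  FFF.....  {b→[1, 0, 2]}

blocks(b) = [1, 0, 2]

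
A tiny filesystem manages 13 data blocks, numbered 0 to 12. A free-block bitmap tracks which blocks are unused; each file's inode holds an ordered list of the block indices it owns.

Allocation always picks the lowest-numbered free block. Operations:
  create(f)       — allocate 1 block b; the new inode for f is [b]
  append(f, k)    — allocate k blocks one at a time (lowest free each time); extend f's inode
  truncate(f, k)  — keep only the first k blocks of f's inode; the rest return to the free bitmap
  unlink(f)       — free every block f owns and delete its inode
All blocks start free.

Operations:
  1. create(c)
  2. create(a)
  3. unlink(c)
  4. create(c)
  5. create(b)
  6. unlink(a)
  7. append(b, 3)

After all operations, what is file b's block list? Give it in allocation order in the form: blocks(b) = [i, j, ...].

blocks(b) = [2, 1, 3, 4]

[1] create(c) — c=0 (map F............)
[2] create(a) — a=1 c=0 (map FF...........)
[3] unlink(c) — a=1 (map .F...........)
[4] create(c) — a=1 c=0 (map FF...........)
[5] create(b) — a=1 b=2 c=0 (map FFF..........)
[6] unlink(a) — b=2 c=0 (map F.F..........)
[7] append(b, 3) — b=2,1,3,4 c=0 (map FFFFF........)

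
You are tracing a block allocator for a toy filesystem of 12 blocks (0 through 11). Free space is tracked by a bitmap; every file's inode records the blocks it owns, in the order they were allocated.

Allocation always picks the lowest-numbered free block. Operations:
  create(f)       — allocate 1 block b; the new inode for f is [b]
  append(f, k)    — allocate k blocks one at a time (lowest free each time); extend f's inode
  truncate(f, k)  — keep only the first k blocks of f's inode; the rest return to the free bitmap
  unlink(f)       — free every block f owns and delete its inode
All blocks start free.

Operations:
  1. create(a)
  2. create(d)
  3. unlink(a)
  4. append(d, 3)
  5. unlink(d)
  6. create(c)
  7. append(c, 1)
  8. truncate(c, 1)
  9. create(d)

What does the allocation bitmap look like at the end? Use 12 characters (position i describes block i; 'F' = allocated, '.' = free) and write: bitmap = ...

bitmap = FF..........

after create(a) → a:[0]  free=[F...........]
after create(d) → a:[0], d:[1]  free=[FF..........]
after unlink(a) → d:[1]  free=[.F..........]
after append(d, 3) → d:[1, 0, 2, 3]  free=[FFFF........]
after unlink(d) →   free=[............]
after create(c) → c:[0]  free=[F...........]
after append(c, 1) → c:[0, 1]  free=[FF..........]
after truncate(c, 1) → c:[0]  free=[F...........]
after create(d) → c:[0], d:[1]  free=[FF..........]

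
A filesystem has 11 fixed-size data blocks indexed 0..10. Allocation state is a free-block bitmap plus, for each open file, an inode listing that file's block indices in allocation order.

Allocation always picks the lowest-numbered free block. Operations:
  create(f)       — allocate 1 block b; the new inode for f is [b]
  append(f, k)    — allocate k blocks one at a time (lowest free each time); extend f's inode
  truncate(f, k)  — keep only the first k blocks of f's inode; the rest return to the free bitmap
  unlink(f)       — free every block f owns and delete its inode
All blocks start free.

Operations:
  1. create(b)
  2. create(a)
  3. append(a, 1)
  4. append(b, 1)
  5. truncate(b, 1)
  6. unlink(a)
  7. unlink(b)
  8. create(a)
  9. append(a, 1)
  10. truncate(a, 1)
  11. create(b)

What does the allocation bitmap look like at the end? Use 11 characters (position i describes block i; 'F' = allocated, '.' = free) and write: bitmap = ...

[1] create(b) — b=0 (map F..........)
[2] create(a) — a=1 b=0 (map FF.........)
[3] append(a, 1) — a=1,2 b=0 (map FFF........)
[4] append(b, 1) — a=1,2 b=0,3 (map FFFF.......)
[5] truncate(b, 1) — a=1,2 b=0 (map FFF........)
[6] unlink(a) — b=0 (map F..........)
[7] unlink(b) —  (map ...........)
[8] create(a) — a=0 (map F..........)
[9] append(a, 1) — a=0,1 (map FF.........)
[10] truncate(a, 1) — a=0 (map F..........)
[11] create(b) — a=0 b=1 (map FF.........)

bitmap = FF.........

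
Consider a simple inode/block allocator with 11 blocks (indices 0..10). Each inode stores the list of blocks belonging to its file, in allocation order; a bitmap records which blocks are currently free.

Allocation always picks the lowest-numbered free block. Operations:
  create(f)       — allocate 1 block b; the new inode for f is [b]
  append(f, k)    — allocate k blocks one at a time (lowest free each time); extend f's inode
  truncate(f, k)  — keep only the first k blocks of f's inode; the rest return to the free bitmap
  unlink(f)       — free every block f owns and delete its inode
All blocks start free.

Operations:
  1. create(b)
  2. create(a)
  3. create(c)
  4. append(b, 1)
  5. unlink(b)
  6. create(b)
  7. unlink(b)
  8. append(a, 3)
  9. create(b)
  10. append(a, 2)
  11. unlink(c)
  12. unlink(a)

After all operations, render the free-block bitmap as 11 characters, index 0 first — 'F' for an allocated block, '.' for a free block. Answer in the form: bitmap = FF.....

bitmap = .....F.....

[1] create(b) — b=0 (map F..........)
[2] create(a) — a=1 b=0 (map FF.........)
[3] create(c) — a=1 b=0 c=2 (map FFF........)
[4] append(b, 1) — a=1 b=0,3 c=2 (map FFFF.......)
[5] unlink(b) — a=1 c=2 (map .FF........)
[6] create(b) — a=1 b=0 c=2 (map FFF........)
[7] unlink(b) — a=1 c=2 (map .FF........)
[8] append(a, 3) — a=1,0,3,4 c=2 (map FFFFF......)
[9] create(b) — a=1,0,3,4 b=5 c=2 (map FFFFFF.....)
[10] append(a, 2) — a=1,0,3,4,6,7 b=5 c=2 (map FFFFFFFF...)
[11] unlink(c) — a=1,0,3,4,6,7 b=5 (map FF.FFFFF...)
[12] unlink(a) — b=5 (map .....F.....)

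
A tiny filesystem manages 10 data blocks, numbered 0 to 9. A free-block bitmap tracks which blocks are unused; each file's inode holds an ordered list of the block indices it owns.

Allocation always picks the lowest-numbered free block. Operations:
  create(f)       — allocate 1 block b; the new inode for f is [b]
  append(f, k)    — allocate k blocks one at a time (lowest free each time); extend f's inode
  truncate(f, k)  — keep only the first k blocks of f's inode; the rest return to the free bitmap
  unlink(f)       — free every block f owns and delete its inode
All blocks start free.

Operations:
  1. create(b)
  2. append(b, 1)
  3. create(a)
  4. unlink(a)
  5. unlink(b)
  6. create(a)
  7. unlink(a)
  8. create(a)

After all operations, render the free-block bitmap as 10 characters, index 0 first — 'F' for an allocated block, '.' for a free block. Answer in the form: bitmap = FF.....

bitmap = F.........

[1] create(b) — b=0 (map F.........)
[2] append(b, 1) — b=0,1 (map FF........)
[3] create(a) — a=2 b=0,1 (map FFF.......)
[4] unlink(a) — b=0,1 (map FF........)
[5] unlink(b) —  (map ..........)
[6] create(a) — a=0 (map F.........)
[7] unlink(a) —  (map ..........)
[8] create(a) — a=0 (map F.........)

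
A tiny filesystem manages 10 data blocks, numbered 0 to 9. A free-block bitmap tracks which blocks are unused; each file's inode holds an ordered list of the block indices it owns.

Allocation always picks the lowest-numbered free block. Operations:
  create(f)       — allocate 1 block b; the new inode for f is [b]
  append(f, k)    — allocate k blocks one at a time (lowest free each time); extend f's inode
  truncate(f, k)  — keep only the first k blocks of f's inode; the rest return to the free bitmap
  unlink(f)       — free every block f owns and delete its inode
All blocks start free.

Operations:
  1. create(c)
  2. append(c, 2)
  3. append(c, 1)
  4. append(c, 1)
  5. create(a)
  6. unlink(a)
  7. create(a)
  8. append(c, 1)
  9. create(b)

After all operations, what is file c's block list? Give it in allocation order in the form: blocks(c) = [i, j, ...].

blocks(c) = [0, 1, 2, 3, 4, 6]

[1] create(c) — c=0 (map F.........)
[2] append(c, 2) — c=0,1,2 (map FFF.......)
[3] append(c, 1) — c=0,1,2,3 (map FFFF......)
[4] append(c, 1) — c=0,1,2,3,4 (map FFFFF.....)
[5] create(a) — a=5 c=0,1,2,3,4 (map FFFFFF....)
[6] unlink(a) — c=0,1,2,3,4 (map FFFFF.....)
[7] create(a) — a=5 c=0,1,2,3,4 (map FFFFFF....)
[8] append(c, 1) — a=5 c=0,1,2,3,4,6 (map FFFFFFF...)
[9] create(b) — a=5 b=7 c=0,1,2,3,4,6 (map FFFFFFFF..)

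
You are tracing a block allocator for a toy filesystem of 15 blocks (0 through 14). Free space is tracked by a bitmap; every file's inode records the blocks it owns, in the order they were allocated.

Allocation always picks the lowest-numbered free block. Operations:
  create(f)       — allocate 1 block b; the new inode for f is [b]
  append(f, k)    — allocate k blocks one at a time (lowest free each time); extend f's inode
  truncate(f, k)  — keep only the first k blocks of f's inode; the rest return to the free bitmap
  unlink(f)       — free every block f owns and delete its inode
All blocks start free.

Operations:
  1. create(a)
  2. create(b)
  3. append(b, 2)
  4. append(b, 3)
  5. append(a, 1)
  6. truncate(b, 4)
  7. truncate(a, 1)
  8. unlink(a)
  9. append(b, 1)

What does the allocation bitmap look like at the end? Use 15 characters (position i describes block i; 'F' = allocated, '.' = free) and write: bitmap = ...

[1] create(a) — a=0 (map F..............)
[2] create(b) — a=0 b=1 (map FF.............)
[3] append(b, 2) — a=0 b=1,2,3 (map FFFF...........)
[4] append(b, 3) — a=0 b=1,2,3,4,5,6 (map FFFFFFF........)
[5] append(a, 1) — a=0,7 b=1,2,3,4,5,6 (map FFFFFFFF.......)
[6] truncate(b, 4) — a=0,7 b=1,2,3,4 (map FFFFF..F.......)
[7] truncate(a, 1) — a=0 b=1,2,3,4 (map FFFFF..........)
[8] unlink(a) — b=1,2,3,4 (map .FFFF..........)
[9] append(b, 1) — b=1,2,3,4,0 (map FFFFF..........)

bitmap = FFFFF..........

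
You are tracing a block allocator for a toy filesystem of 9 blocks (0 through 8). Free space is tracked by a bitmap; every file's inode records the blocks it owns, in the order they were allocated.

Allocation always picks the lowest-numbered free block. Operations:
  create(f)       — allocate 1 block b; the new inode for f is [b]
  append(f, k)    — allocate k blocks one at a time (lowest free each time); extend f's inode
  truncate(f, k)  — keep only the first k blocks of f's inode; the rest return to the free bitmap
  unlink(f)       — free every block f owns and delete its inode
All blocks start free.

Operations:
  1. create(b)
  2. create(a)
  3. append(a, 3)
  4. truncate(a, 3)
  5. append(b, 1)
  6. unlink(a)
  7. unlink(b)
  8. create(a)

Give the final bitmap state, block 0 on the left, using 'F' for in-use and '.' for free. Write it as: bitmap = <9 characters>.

bitmap = F........

[1] create(b) — b=0 (map F........)
[2] create(a) — a=1 b=0 (map FF.......)
[3] append(a, 3) — a=1,2,3,4 b=0 (map FFFFF....)
[4] truncate(a, 3) — a=1,2,3 b=0 (map FFFF.....)
[5] append(b, 1) — a=1,2,3 b=0,4 (map FFFFF....)
[6] unlink(a) — b=0,4 (map F...F....)
[7] unlink(b) —  (map .........)
[8] create(a) — a=0 (map F........)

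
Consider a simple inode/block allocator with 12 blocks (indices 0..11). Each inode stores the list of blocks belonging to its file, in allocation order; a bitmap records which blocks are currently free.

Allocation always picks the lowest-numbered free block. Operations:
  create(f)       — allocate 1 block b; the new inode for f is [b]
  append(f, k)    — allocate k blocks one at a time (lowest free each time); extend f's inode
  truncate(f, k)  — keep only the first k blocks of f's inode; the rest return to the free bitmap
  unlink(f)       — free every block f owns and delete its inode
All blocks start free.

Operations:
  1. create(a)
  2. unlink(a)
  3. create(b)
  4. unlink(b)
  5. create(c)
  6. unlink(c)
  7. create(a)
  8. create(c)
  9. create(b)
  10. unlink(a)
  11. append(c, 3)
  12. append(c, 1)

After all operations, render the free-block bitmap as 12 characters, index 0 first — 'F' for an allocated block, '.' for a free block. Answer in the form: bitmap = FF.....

after create(a) → a:[0]  free=[F...........]
after unlink(a) →   free=[............]
after create(b) → b:[0]  free=[F...........]
after unlink(b) →   free=[............]
after create(c) → c:[0]  free=[F...........]
after unlink(c) →   free=[............]
after create(a) → a:[0]  free=[F...........]
after create(c) → a:[0], c:[1]  free=[FF..........]
after create(b) → a:[0], b:[2], c:[1]  free=[FFF.........]
after unlink(a) → b:[2], c:[1]  free=[.FF.........]
after append(c, 3) → b:[2], c:[1, 0, 3, 4]  free=[FFFFF.......]
after append(c, 1) → b:[2], c:[1, 0, 3, 4, 5]  free=[FFFFFF......]

bitmap = FFFFFF......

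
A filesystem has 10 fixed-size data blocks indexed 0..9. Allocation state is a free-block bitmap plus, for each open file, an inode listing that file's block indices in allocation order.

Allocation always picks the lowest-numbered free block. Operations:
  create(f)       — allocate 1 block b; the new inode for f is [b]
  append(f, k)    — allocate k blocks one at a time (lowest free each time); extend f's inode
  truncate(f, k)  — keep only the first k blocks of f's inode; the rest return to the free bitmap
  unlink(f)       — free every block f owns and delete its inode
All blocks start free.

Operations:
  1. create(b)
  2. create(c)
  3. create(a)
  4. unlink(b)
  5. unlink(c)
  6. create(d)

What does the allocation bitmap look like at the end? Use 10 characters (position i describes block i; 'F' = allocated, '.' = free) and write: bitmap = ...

bitmap = F.F.......

after create(b) → b:[0]  free=[F.........]
after create(c) → b:[0], c:[1]  free=[FF........]
after create(a) → a:[2], b:[0], c:[1]  free=[FFF.......]
after unlink(b) → a:[2], c:[1]  free=[.FF.......]
after unlink(c) → a:[2]  free=[..F.......]
after create(d) → a:[2], d:[0]  free=[F.F.......]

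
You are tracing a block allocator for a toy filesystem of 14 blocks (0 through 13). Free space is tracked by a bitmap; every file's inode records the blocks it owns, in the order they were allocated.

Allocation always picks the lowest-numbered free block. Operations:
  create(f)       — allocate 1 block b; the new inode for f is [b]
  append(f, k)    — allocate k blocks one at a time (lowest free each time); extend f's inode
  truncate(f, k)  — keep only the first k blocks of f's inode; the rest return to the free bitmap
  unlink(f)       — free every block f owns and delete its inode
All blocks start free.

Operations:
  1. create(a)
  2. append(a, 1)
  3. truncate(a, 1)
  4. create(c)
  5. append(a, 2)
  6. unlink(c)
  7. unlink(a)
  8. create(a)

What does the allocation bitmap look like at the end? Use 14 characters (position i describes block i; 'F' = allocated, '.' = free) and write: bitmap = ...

bitmap = F.............

after create(a) → a:[0]  free=[F.............]
after append(a, 1) → a:[0, 1]  free=[FF............]
after truncate(a, 1) → a:[0]  free=[F.............]
after create(c) → a:[0], c:[1]  free=[FF............]
after append(a, 2) → a:[0, 2, 3], c:[1]  free=[FFFF..........]
after unlink(c) → a:[0, 2, 3]  free=[F.FF..........]
after unlink(a) →   free=[..............]
after create(a) → a:[0]  free=[F.............]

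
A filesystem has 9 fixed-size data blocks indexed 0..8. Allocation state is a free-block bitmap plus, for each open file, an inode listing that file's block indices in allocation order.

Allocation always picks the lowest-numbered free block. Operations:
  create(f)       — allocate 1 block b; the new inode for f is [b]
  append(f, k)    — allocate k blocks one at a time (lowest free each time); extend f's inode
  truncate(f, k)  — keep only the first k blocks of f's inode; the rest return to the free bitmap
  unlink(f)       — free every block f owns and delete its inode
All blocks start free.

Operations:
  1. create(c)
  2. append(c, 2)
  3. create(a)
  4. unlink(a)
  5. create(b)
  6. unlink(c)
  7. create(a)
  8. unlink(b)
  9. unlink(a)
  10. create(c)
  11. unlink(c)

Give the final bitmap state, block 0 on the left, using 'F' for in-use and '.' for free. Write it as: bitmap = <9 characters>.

[1] create(c) — c=0 (map F........)
[2] append(c, 2) — c=0,1,2 (map FFF......)
[3] create(a) — a=3 c=0,1,2 (map FFFF.....)
[4] unlink(a) — c=0,1,2 (map FFF......)
[5] create(b) — b=3 c=0,1,2 (map FFFF.....)
[6] unlink(c) — b=3 (map ...F.....)
[7] create(a) — a=0 b=3 (map F..F.....)
[8] unlink(b) — a=0 (map F........)
[9] unlink(a) —  (map .........)
[10] create(c) — c=0 (map F........)
[11] unlink(c) —  (map .........)

bitmap = .........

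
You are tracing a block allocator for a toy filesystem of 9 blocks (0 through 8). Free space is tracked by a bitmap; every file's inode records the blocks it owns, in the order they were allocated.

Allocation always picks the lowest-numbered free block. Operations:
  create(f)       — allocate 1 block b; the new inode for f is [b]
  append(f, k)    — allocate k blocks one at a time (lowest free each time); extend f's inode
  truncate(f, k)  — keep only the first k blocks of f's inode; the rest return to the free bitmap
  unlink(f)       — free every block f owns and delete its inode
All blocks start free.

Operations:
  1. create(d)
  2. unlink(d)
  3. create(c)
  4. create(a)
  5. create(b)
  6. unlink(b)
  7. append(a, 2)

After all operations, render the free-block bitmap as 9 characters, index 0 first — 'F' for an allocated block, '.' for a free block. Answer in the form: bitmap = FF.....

create(d): bitmap=F........ | d=[0]
unlink(d): bitmap=......... | 
create(c): bitmap=F........ | c=[0]
create(a): bitmap=FF....... | a=[1] c=[0]
create(b): bitmap=FFF...... | a=[1] b=[2] c=[0]
unlink(b): bitmap=FF....... | a=[1] c=[0]
append(a, 2): bitmap=FFFF..... | a=[1, 2, 3] c=[0]

bitmap = FFFF.....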